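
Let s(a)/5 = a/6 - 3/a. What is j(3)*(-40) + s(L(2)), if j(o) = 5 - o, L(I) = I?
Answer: -515/6 ≈ -85.833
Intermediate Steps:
s(a) = -15/a + 5*a/6 (s(a) = 5*(a/6 - 3/a) = 5*(-3/a + a/6) = -15/a + 5*a/6)
j(3)*(-40) + s(L(2)) = (5 - 1*3)*(-40) + (-15/2 + (⅚)*2) = (5 - 3)*(-40) + (-15*½ + 5/3) = 2*(-40) + (-15/2 + 5/3) = -80 - 35/6 = -515/6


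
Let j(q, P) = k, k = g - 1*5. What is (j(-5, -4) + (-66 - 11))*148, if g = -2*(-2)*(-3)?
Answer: -13912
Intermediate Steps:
g = -12 (g = 4*(-3) = -12)
k = -17 (k = -12 - 1*5 = -12 - 5 = -17)
j(q, P) = -17
(j(-5, -4) + (-66 - 11))*148 = (-17 + (-66 - 11))*148 = (-17 - 77)*148 = -94*148 = -13912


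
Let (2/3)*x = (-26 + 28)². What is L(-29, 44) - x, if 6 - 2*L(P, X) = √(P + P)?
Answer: -3 - I*√58/2 ≈ -3.0 - 3.8079*I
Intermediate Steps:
x = 6 (x = 3*(-26 + 28)²/2 = (3/2)*2² = (3/2)*4 = 6)
L(P, X) = 3 - √2*√P/2 (L(P, X) = 3 - √(P + P)/2 = 3 - √2*√P/2)
L(-29, 44) - x = (3 - √2*√(-29)/2) - 1*6 = (3 - √2*I*√29/2) - 6 = (3 - I*√58/2) - 6 = -3 - I*√58/2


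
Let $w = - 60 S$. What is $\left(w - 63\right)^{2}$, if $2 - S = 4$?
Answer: $3249$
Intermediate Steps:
$S = -2$ ($S = 2 - 4 = -2$)
$w = 120$ ($w = \left(-60\right) \left(-2\right) = 120$)
$\left(w - 63\right)^{2} = \left(120 - 63\right)^{2} = 57^{2} = 3249$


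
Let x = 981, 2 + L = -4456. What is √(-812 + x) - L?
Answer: 4471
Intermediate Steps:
L = -4458 (L = -2 - 4456 = -4458)
√(-812 + x) - L = √(-812 + 981) - 1*(-4458) = √169 + 4458 = 13 + 4458 = 4471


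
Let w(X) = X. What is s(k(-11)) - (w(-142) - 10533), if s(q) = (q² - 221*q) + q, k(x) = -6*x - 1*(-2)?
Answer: 339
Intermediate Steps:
k(x) = 2 - 6*x (k(x) = -6*x + 2 = 2 - 6*x)
s(q) = q² - 220*q
s(k(-11)) - (w(-142) - 10533) = (2 - 6*(-11))*(-220 + (2 - 6*(-11))) - (-142 - 10533) = (2 + 66)*(-220 + (2 + 66)) - 1*(-10675) = 68*(-220 + 68) + 10675 = 68*(-152) + 10675 = -10336 + 10675 = 339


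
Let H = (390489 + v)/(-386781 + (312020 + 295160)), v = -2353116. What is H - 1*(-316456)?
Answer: 69744623317/220399 ≈ 3.1645e+5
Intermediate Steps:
H = -1962627/220399 (H = (390489 - 2353116)/(-386781 + (312020 + 295160)) = -1962627/(-386781 + 607180) = -1962627/220399 ≈ -8.9049)
H - 1*(-316456) = -1962627/220399 - 1*(-316456) = -1962627/220399 + 316456 = 69744623317/220399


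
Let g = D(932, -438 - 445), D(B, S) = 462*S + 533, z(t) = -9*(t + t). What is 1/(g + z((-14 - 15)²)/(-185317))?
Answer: -185317/75500539783 ≈ -2.4545e-6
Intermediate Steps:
z(t) = -18*t
D(B, S) = 533 + 462*S
g = -407413 (g = 533 + 462*(-438 - 445) = 533 + 462*(-883) = 533 - 407946 = -407413)
1/(g + z((-14 - 15)²)/(-185317)) = 1/(-407413 - 18*(-14 - 15)²/(-185317)) = 1/(-407413 - 18*(-29)²*(-1/185317)) = 1/(-407413 - 18*841*(-1/185317)) = 1/(-407413 - 15138*(-1/185317)) = 1/(-407413 + 15138/185317) = 1/(-75500539783/185317) = -185317/75500539783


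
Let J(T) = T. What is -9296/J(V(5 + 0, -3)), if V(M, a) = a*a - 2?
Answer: -1328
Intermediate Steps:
V(M, a) = -2 + a² (V(M, a) = a² - 2 = -2 + a²)
-9296/J(V(5 + 0, -3)) = -9296/(-2 + (-3)²) = -9296/(-2 + 9) = -9296/7 = -9296*⅐ = -1328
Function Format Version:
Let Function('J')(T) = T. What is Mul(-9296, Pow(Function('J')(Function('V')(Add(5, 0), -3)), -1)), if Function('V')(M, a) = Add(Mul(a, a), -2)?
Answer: -1328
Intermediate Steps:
Function('V')(M, a) = Add(-2, Pow(a, 2)) (Function('V')(M, a) = Add(Pow(a, 2), -2) = Add(-2, Pow(a, 2)))
Mul(-9296, Pow(Function('J')(Function('V')(Add(5, 0), -3)), -1)) = Mul(-9296, Pow(Add(-2, Pow(-3, 2)), -1)) = Mul(-9296, Pow(Add(-2, 9), -1)) = Mul(-9296, Pow(7, -1)) = Mul(-9296, Rational(1, 7)) = -1328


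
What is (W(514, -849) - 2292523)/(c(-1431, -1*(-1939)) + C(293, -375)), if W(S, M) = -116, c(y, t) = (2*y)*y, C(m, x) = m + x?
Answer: -2292639/4095440 ≈ -0.55980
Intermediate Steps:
c(y, t) = 2*y**2
(W(514, -849) - 2292523)/(c(-1431, -1*(-1939)) + C(293, -375)) = (-116 - 2292523)/(2*(-1431)**2 + (293 - 375)) = -2292639/(2*2047761 - 82) = -2292639/(4095522 - 82) = -2292639/4095440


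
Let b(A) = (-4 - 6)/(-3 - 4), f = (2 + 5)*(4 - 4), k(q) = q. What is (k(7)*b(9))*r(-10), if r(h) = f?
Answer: 0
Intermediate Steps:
f = 0 (f = 7*0 = 0)
r(h) = 0
b(A) = 10/7 (b(A) = -10/(-7) = -10*(-⅐) = 10/7)
(k(7)*b(9))*r(-10) = (7*(10/7))*0 = 10*0 = 0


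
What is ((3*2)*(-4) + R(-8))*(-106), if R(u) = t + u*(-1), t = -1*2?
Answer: 1908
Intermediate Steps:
t = -2
R(u) = -2 - u (R(u) = -2 + u*(-1) = -2 - u)
((3*2)*(-4) + R(-8))*(-106) = ((3*2)*(-4) + (-2 - 1*(-8)))*(-106) = (6*(-4) + (-2 + 8))*(-106) = (-24 + 6)*(-106) = -18*(-106) = 1908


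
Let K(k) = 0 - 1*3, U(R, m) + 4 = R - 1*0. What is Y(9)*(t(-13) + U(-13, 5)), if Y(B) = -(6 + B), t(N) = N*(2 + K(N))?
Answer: 60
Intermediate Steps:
U(R, m) = -4 + R (U(R, m) = -4 + (R - 1*0) = -4 + (R + 0) = -4 + R)
K(k) = -3 (K(k) = 0 - 3 = -3)
t(N) = -N (t(N) = N*(2 - 3) = N*(-1) = -N)
Y(B) = -6 - B
Y(9)*(t(-13) + U(-13, 5)) = (-6 - 1*9)*(-1*(-13) + (-4 - 13)) = (-6 - 9)*(13 - 17) = -15*(-4) = 60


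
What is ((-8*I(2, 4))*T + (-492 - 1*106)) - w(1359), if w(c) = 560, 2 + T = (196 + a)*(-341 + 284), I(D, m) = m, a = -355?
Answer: -291110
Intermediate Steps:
T = 9061 (T = -2 + (196 - 355)*(-341 + 284) = -2 - 159*(-57) = -2 + 9063 = 9061)
((-8*I(2, 4))*T + (-492 - 1*106)) - w(1359) = (-8*4*9061 + (-492 - 1*106)) - 1*560 = (-32*9061 + (-492 - 106)) - 560 = (-289952 - 598) - 560 = -290550 - 560 = -291110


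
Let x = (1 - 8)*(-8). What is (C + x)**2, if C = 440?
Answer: 246016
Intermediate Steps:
x = 56 (x = -7*(-8) = 56)
(C + x)**2 = (440 + 56)**2 = 496**2 = 246016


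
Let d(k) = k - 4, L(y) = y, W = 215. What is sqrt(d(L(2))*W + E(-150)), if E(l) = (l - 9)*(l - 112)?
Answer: 2*sqrt(10307) ≈ 203.05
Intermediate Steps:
d(k) = -4 + k
E(l) = (-112 + l)*(-9 + l) (E(l) = (-9 + l)*(-112 + l) = (-112 + l)*(-9 + l))
sqrt(d(L(2))*W + E(-150)) = sqrt((-4 + 2)*215 + (1008 + (-150)**2 - 121*(-150))) = sqrt(-2*215 + (1008 + 22500 + 18150)) = sqrt(-430 + 41658) = sqrt(41228) = 2*sqrt(10307)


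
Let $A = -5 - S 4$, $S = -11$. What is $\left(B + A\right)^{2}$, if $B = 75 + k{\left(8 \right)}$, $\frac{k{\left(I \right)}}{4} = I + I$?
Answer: $31684$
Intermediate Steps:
$k{\left(I \right)} = 8 I$ ($k{\left(I \right)} = 4 \left(I + I\right) = 4 \cdot 2 I = 8 I$)
$B = 139$ ($B = 75 + 8 \cdot 8 = 75 + 64 = 139$)
$A = 39$ ($A = -5 - \left(-11\right) 4 = -5 - -44 = -5 + 44 = 39$)
$\left(B + A\right)^{2} = \left(139 + 39\right)^{2} = 178^{2} = 31684$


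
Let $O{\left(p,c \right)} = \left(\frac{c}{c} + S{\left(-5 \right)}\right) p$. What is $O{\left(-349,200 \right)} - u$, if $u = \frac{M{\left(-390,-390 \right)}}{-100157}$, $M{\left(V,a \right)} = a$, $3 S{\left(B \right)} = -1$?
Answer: $- \frac{69910756}{300471} \approx -232.67$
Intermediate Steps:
$S{\left(B \right)} = - \frac{1}{3}$ ($S{\left(B \right)} = \frac{1}{3} \left(-1\right) = - \frac{1}{3}$)
$O{\left(p,c \right)} = \frac{2 p}{3}$ ($O{\left(p,c \right)} = \left(\frac{c}{c} - \frac{1}{3}\right) p = \left(1 - \frac{1}{3}\right) p = \frac{2 p}{3}$)
$u = \frac{390}{100157}$ ($u = - \frac{390}{-100157} = \left(-390\right) \left(- \frac{1}{100157}\right) = \frac{390}{100157} \approx 0.0038939$)
$O{\left(-349,200 \right)} - u = \frac{2}{3} \left(-349\right) - \frac{390}{100157} = - \frac{698}{3} - \frac{390}{100157} = - \frac{69910756}{300471}$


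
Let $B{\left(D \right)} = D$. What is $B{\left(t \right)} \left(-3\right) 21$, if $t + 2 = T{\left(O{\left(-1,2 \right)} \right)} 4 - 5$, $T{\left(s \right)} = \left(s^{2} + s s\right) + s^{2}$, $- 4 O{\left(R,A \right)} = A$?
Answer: $252$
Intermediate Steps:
$O{\left(R,A \right)} = - \frac{A}{4}$
$T{\left(s \right)} = 3 s^{2}$ ($T{\left(s \right)} = \left(s^{2} + s^{2}\right) + s^{2} = 2 s^{2} + s^{2} = 3 s^{2}$)
$t = -4$ ($t = -2 - \left(5 - 3 \left(\left(- \frac{1}{4}\right) 2\right)^{2} \cdot 4\right) = -2 - \left(5 - 3 \left(- \frac{1}{2}\right)^{2} \cdot 4\right) = -2 - \left(5 - 3 \cdot \frac{1}{4} \cdot 4\right) = -2 + \left(\frac{3}{4} \cdot 4 - 5\right) = -2 + \left(3 - 5\right) = -2 - 2 = -4$)
$B{\left(t \right)} \left(-3\right) 21 = \left(-4\right) \left(-3\right) 21 = 12 \cdot 21 = 252$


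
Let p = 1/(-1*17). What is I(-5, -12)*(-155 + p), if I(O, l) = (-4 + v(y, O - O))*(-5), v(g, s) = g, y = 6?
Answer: 26360/17 ≈ 1550.6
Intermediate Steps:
I(O, l) = -10 (I(O, l) = (-4 + 6)*(-5) = 2*(-5) = -10)
p = -1/17 (p = 1/(-17) = -1/17 ≈ -0.058824)
I(-5, -12)*(-155 + p) = -10*(-155 - 1/17) = -10*(-2636/17) = 26360/17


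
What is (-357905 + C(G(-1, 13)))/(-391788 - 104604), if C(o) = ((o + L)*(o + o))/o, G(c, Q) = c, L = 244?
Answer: 357419/496392 ≈ 0.72003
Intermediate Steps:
C(o) = 488 + 2*o (C(o) = ((o + 244)*(o + o))/o = ((244 + o)*(2*o))/o = (2*o*(244 + o))/o = 488 + 2*o)
(-357905 + C(G(-1, 13)))/(-391788 - 104604) = (-357905 + (488 + 2*(-1)))/(-391788 - 104604) = (-357905 + (488 - 2))/(-496392) = (-357905 + 486)*(-1/496392) = -357419*(-1/496392) = 357419/496392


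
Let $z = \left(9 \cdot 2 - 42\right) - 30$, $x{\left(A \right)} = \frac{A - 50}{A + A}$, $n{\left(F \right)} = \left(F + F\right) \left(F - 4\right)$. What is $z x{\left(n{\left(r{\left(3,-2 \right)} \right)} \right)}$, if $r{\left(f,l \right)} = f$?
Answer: $-252$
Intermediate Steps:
$n{\left(F \right)} = 2 F \left(-4 + F\right)$
$x{\left(A \right)} = \frac{-50 + A}{2 A}$
$z = -54$ ($z = \left(18 - 42\right) - 30 = -24 - 30 = -54$)
$z x{\left(n{\left(r{\left(3,-2 \right)} \right)} \right)} = - 54 \frac{-50 + 2 \cdot 3 \left(-4 + 3\right)}{2 \cdot 2 \cdot 3 \left(-4 + 3\right)} = - 54 \frac{-50 + 2 \cdot 3 \left(-1\right)}{2 \cdot 2 \cdot 3 \left(-1\right)} = - 54 \frac{-50 - 6}{2 \left(-6\right)} = - 54 \cdot \frac{1}{2} \left(- \frac{1}{6}\right) \left(-56\right) = \left(-54\right) \frac{14}{3} = -252$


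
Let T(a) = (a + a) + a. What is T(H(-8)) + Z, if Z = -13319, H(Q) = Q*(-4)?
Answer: -13223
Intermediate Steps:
H(Q) = -4*Q
T(a) = 3*a (T(a) = 2*a + a = 3*a)
T(H(-8)) + Z = 3*(-4*(-8)) - 13319 = 3*32 - 13319 = 96 - 13319 = -13223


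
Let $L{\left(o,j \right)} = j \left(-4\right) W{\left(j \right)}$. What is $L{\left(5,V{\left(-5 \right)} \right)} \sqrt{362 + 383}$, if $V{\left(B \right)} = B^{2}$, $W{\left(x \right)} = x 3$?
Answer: $- 7500 \sqrt{745} \approx -2.0471 \cdot 10^{5}$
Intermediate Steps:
$W{\left(x \right)} = 3 x$
$L{\left(o,j \right)} = - 12 j^{2}$ ($L{\left(o,j \right)} = j \left(-4\right) 3 j = - 4 j 3 j = - 12 j^{2}$)
$L{\left(5,V{\left(-5 \right)} \right)} \sqrt{362 + 383} = - 12 \left(\left(-5\right)^{2}\right)^{2} \sqrt{362 + 383} = - 12 \cdot 25^{2} \sqrt{745} = \left(-12\right) 625 \sqrt{745} = - 7500 \sqrt{745}$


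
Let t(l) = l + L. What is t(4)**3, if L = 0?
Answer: 64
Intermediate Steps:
t(l) = l (t(l) = l + 0 = l)
t(4)**3 = 4**3 = 64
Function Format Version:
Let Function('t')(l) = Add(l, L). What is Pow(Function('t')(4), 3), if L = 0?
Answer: 64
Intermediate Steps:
Function('t')(l) = l (Function('t')(l) = Add(l, 0) = l)
Pow(Function('t')(4), 3) = Pow(4, 3) = 64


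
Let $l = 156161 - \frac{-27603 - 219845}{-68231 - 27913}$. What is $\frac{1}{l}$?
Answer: $\frac{12018}{1876711967} \approx 6.4038 \cdot 10^{-6}$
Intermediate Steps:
$l = \frac{1876711967}{12018}$ ($l = 156161 - - \frac{247448}{-68231 + \left(-87669 + 59756\right)} = 156161 - - \frac{247448}{-68231 - 27913} = 156161 - - \frac{247448}{-96144} = 156161 - \left(-247448\right) \left(- \frac{1}{96144}\right) = 156161 - \frac{30931}{12018} = \frac{1876711967}{12018} \approx 1.5616 \cdot 10^{5}$)
$\frac{1}{l} = \frac{1}{\frac{1876711967}{12018}} = \frac{12018}{1876711967}$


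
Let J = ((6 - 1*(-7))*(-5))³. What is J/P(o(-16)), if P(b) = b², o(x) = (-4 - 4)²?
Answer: -274625/4096 ≈ -67.047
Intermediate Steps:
o(x) = 64 (o(x) = (-8)² = 64)
J = -274625 (J = ((6 + 7)*(-5))³ = (13*(-5))³ = (-65)³ = -274625)
J/P(o(-16)) = -274625/(64²) = -274625/4096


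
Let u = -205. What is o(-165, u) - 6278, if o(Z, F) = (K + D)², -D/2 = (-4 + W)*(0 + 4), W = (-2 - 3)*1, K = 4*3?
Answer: 778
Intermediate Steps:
K = 12
W = -5 (W = -5*1 = -5)
D = 72 (D = -2*(-4 - 5)*(0 + 4) = -(-18)*4 = -2*(-36) = 72)
o(Z, F) = 7056 (o(Z, F) = (12 + 72)² = 84² = 7056)
o(-165, u) - 6278 = 7056 - 6278 = 778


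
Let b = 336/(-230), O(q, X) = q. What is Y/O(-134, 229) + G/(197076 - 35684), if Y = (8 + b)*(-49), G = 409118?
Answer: 3062870199/621762680 ≈ 4.9261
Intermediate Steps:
b = -168/115 (b = 336*(-1/230) = -168/115 ≈ -1.4609)
Y = -36848/115 (Y = (8 - 168/115)*(-49) = (752/115)*(-49) = -36848/115 ≈ -320.42)
Y/O(-134, 229) + G/(197076 - 35684) = -36848/115/(-134) + 409118/(197076 - 35684) = -36848/115*(-1/134) + 409118/161392 = 18424/7705 + 409118*(1/161392) = 18424/7705 + 204559/80696 = 3062870199/621762680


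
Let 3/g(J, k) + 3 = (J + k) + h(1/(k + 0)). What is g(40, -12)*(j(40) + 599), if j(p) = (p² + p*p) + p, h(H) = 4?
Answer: 11517/29 ≈ 397.14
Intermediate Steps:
j(p) = p + 2*p² (j(p) = (p² + p²) + p = 2*p² + p = p + 2*p²)
g(J, k) = 3/(1 + J + k) (g(J, k) = 3/(-3 + ((J + k) + 4)) = 3/(-3 + (4 + J + k)) = 3/(1 + J + k))
g(40, -12)*(j(40) + 599) = (3/(1 + 40 - 12))*(40*(1 + 2*40) + 599) = (3/29)*(40*(1 + 80) + 599) = (3*(1/29))*(40*81 + 599) = 3*(3240 + 599)/29 = (3/29)*3839 = 11517/29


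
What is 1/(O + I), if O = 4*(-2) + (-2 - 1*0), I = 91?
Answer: 1/81 ≈ 0.012346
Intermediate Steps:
O = -10 (O = -8 + (-2 + 0) = -8 - 2 = -10)
1/(O + I) = 1/(-10 + 91) = 1/81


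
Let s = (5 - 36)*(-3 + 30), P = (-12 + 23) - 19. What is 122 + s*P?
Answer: 6818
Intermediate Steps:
P = -8 (P = 11 - 19 = -8)
s = -837 (s = -31*27 = -837)
122 + s*P = 122 - 837*(-8) = 122 + 6696 = 6818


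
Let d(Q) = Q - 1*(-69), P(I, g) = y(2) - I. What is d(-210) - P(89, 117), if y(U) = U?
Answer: -54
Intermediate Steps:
P(I, g) = 2 - I
d(Q) = 69 + Q (d(Q) = Q + 69 = 69 + Q)
d(-210) - P(89, 117) = (69 - 210) - (2 - 1*89) = -141 - (2 - 89) = -141 - 1*(-87) = -141 + 87 = -54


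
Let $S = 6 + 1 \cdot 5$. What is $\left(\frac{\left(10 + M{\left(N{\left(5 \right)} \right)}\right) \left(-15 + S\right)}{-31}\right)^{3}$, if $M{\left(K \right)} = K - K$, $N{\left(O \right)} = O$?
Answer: $\frac{64000}{29791} \approx 2.1483$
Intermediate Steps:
$M{\left(K \right)} = 0$
$S = 11$ ($S = 6 + 5 = 11$)
$\left(\frac{\left(10 + M{\left(N{\left(5 \right)} \right)}\right) \left(-15 + S\right)}{-31}\right)^{3} = \left(\frac{\left(10 + 0\right) \left(-15 + 11\right)}{-31}\right)^{3} = \left(10 \left(-4\right) \left(- \frac{1}{31}\right)\right)^{3} = \left(\left(-40\right) \left(- \frac{1}{31}\right)\right)^{3} = \left(\frac{40}{31}\right)^{3} = \frac{64000}{29791}$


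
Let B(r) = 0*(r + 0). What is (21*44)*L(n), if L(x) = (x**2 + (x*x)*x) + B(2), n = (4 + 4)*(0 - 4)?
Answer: -29331456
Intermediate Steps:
B(r) = 0 (B(r) = 0*r = 0)
n = -32 (n = 8*(-4) = -32)
L(x) = x**2 + x**3 (L(x) = (x**2 + (x*x)*x) + 0 = (x**2 + x**2*x) + 0 = (x**2 + x**3) + 0 = x**2 + x**3)
(21*44)*L(n) = (21*44)*((-32)**2*(1 - 32)) = 924*(1024*(-31)) = 924*(-31744) = -29331456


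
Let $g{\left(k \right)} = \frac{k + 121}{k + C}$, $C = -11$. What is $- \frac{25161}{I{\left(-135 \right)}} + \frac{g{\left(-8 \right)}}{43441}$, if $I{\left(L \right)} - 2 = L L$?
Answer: $- \frac{20769420670}{15044183033} \approx -1.3806$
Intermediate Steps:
$g{\left(k \right)} = \frac{121 + k}{-11 + k}$ ($g{\left(k \right)} = \frac{k + 121}{k - 11} = \frac{121 + k}{-11 + k}$)
$I{\left(L \right)} = 2 + L^{2}$ ($I{\left(L \right)} = 2 + L L = 2 + L^{2}$)
$- \frac{25161}{I{\left(-135 \right)}} + \frac{g{\left(-8 \right)}}{43441} = - \frac{25161}{2 + \left(-135\right)^{2}} + \frac{\frac{1}{-11 - 8} \left(121 - 8\right)}{43441} = - \frac{25161}{2 + 18225} + \frac{1}{-19} \cdot 113 \cdot \frac{1}{43441} = - \frac{25161}{18227} + \left(- \frac{1}{19}\right) 113 \cdot \frac{1}{43441} = \left(-25161\right) \frac{1}{18227} - \frac{113}{825379} = - \frac{25161}{18227} - \frac{113}{825379} = - \frac{20769420670}{15044183033}$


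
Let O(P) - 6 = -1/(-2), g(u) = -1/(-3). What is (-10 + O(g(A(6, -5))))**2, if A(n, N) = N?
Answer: 49/4 ≈ 12.250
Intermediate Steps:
g(u) = 1/3 (g(u) = -1*(-1/3) = 1/3)
O(P) = 13/2 (O(P) = 6 - 1/(-2) = 6 - 1*(-1/2) = 6 + 1/2 = 13/2)
(-10 + O(g(A(6, -5))))**2 = (-10 + 13/2)**2 = (-7/2)**2 = 49/4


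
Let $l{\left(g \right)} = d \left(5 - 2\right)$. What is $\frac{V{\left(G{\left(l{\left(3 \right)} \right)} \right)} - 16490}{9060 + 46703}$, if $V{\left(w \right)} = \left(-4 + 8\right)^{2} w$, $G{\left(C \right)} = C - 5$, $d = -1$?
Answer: $- \frac{16618}{55763} \approx -0.29801$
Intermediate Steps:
$l{\left(g \right)} = -3$ ($l{\left(g \right)} = - (5 - 2) = \left(-1\right) 3 = -3$)
$G{\left(C \right)} = -5 + C$
$V{\left(w \right)} = 16 w$ ($V{\left(w \right)} = 4^{2} w = 16 w$)
$\frac{V{\left(G{\left(l{\left(3 \right)} \right)} \right)} - 16490}{9060 + 46703} = \frac{16 \left(-5 - 3\right) - 16490}{9060 + 46703} = \frac{16 \left(-8\right) - 16490}{55763} = \left(-128 - 16490\right) \frac{1}{55763} = \left(-16618\right) \frac{1}{55763} = - \frac{16618}{55763}$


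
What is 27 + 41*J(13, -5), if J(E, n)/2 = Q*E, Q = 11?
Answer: 11753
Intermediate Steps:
J(E, n) = 22*E (J(E, n) = 2*(11*E) = 22*E)
27 + 41*J(13, -5) = 27 + 41*(22*13) = 27 + 41*286 = 27 + 11726 = 11753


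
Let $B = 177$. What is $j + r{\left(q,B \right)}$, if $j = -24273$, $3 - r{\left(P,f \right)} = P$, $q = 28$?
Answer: $-24298$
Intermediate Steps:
$r{\left(P,f \right)} = 3 - P$
$j + r{\left(q,B \right)} = -24273 + \left(3 - 28\right) = -24273 - 25 = -24298$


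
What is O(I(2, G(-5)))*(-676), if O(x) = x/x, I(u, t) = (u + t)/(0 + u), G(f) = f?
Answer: -676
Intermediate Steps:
I(u, t) = (t + u)/u
O(x) = 1
O(I(2, G(-5)))*(-676) = 1*(-676) = -676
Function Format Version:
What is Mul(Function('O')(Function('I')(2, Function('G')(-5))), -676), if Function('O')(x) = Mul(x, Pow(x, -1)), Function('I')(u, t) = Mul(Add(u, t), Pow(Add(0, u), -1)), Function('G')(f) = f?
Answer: -676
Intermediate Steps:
Function('I')(u, t) = Mul(Pow(u, -1), Add(t, u)) (Function('I')(u, t) = Mul(Add(t, u), Pow(u, -1)) = Mul(Pow(u, -1), Add(t, u)))
Function('O')(x) = 1
Mul(Function('O')(Function('I')(2, Function('G')(-5))), -676) = Mul(1, -676) = -676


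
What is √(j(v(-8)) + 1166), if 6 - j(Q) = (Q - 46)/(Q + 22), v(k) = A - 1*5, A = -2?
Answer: √264495/15 ≈ 34.286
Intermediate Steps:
v(k) = -7 (v(k) = -2 - 1*5 = -2 - 5 = -7)
j(Q) = 6 - (-46 + Q)/(22 + Q) (j(Q) = 6 - (Q - 46)/(Q + 22) = 6 - (-46 + Q)/(22 + Q))
√(j(v(-8)) + 1166) = √((178 + 5*(-7))/(22 - 7) + 1166) = √((178 - 35)/15 + 1166) = √((1/15)*143 + 1166) = √(143/15 + 1166) = √(17633/15) = √264495/15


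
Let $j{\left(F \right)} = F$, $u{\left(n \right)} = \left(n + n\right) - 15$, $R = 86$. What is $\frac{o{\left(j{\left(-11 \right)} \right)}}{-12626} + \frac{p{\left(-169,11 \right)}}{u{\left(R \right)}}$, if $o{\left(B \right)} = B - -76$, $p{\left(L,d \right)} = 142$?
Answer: $\frac{1782687}{1982282} \approx 0.89931$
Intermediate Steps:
$u{\left(n \right)} = -15 + 2 n$ ($u{\left(n \right)} = 2 n - 15 = -15 + 2 n$)
$o{\left(B \right)} = 76 + B$ ($o{\left(B \right)} = B + 76 = 76 + B$)
$\frac{o{\left(j{\left(-11 \right)} \right)}}{-12626} + \frac{p{\left(-169,11 \right)}}{u{\left(R \right)}} = \frac{76 - 11}{-12626} + \frac{142}{-15 + 2 \cdot 86} = 65 \left(- \frac{1}{12626}\right) + \frac{142}{-15 + 172} = - \frac{65}{12626} + \frac{142}{157} = \frac{1782687}{1982282}$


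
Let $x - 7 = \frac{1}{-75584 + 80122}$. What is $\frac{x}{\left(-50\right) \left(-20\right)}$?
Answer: $\frac{31767}{4538000} \approx 0.0070002$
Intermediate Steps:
$x = \frac{31767}{4538}$ ($x = 7 + \frac{1}{-75584 + 80122} = 7 + \frac{1}{4538} = \frac{31767}{4538} \approx 7.0002$)
$\frac{x}{\left(-50\right) \left(-20\right)} = \frac{31767}{4538 \left(\left(-50\right) \left(-20\right)\right)} = \frac{31767}{4538 \cdot 1000} = \frac{31767}{4538} \cdot \frac{1}{1000} = \frac{31767}{4538000}$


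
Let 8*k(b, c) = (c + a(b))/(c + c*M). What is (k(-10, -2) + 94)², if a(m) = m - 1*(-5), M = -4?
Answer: 20295025/2304 ≈ 8808.6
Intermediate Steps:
a(m) = 5 + m (a(m) = m + 5 = 5 + m)
k(b, c) = -(5 + b + c)/(24*c) (k(b, c) = ((c + (5 + b))/(c + c*(-4)))/8 = ((5 + b + c)/(c - 4*c))/8 = ((5 + b + c)/((-3*c)))/8 = ((5 + b + c)*(-1/(3*c)))/8 = (-(5 + b + c)/(3*c))/8 = -(5 + b + c)/(24*c))
(k(-10, -2) + 94)² = ((1/24)*(-5 - 1*(-10) - 1*(-2))/(-2) + 94)² = ((1/24)*(-½)*(-5 + 10 + 2) + 94)² = ((1/24)*(-½)*7 + 94)² = (-7/48 + 94)² = (4505/48)² = 20295025/2304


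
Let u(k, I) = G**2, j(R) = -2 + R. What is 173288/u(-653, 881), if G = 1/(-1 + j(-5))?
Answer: 11090432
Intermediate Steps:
G = -1/8 (G = 1/(-1 + (-2 - 5)) = 1/(-1 - 7) = 1/(-8) = -1/8 ≈ -0.12500)
u(k, I) = 1/64 (u(k, I) = (-1/8)**2 = 1/64)
173288/u(-653, 881) = 173288/(1/64) = 173288*64 = 11090432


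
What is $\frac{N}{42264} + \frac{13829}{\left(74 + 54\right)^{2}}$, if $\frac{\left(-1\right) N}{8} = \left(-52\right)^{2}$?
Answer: $\frac{28756271}{86556672} \approx 0.33222$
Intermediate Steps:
$N = -21632$ ($N = - 8 \left(-52\right)^{2} = \left(-8\right) 2704 = -21632$)
$\frac{N}{42264} + \frac{13829}{\left(74 + 54\right)^{2}} = - \frac{21632}{42264} + \frac{13829}{\left(74 + 54\right)^{2}} = \left(-21632\right) \frac{1}{42264} + \frac{13829}{128^{2}} = - \frac{2704}{5283} + \frac{13829}{16384} = \frac{28756271}{86556672}$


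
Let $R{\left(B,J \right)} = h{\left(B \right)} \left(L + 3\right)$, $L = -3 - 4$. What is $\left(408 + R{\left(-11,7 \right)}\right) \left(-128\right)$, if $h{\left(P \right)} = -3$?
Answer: $-53760$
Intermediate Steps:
$L = -7$ ($L = -3 - 4 = -7$)
$R{\left(B,J \right)} = 12$ ($R{\left(B,J \right)} = - 3 \left(-7 + 3\right) = \left(-3\right) \left(-4\right) = 12$)
$\left(408 + R{\left(-11,7 \right)}\right) \left(-128\right) = \left(408 + 12\right) \left(-128\right) = 420 \left(-128\right) = -53760$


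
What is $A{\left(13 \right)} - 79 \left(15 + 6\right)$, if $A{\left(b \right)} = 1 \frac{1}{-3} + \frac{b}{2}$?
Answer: $- \frac{9917}{6} \approx -1652.8$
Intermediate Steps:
$A{\left(b \right)} = - \frac{1}{3} + \frac{b}{2}$ ($A{\left(b \right)} = 1 \left(- \frac{1}{3}\right) + b \frac{1}{2} = - \frac{1}{3} + \frac{b}{2}$)
$A{\left(13 \right)} - 79 \left(15 + 6\right) = \left(- \frac{1}{3} + \frac{1}{2} \cdot 13\right) - 79 \left(15 + 6\right) = \left(- \frac{1}{3} + \frac{13}{2}\right) - 1659 = \frac{37}{6} - 1659 = - \frac{9917}{6}$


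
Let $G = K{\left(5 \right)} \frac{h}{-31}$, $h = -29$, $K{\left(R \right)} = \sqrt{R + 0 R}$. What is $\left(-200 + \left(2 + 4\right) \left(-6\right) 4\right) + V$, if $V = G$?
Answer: $-344 + \frac{29 \sqrt{5}}{31} \approx -341.91$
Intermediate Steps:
$K{\left(R \right)} = \sqrt{R}$ ($K{\left(R \right)} = \sqrt{R + 0} = \sqrt{R}$)
$G = \frac{29 \sqrt{5}}{31}$ ($G = \sqrt{5} \left(- \frac{29}{-31}\right) = \sqrt{5} \left(\left(-29\right) \left(- \frac{1}{31}\right)\right) = \sqrt{5} \cdot \frac{29}{31} = \frac{29 \sqrt{5}}{31} \approx 2.0918$)
$V = \frac{29 \sqrt{5}}{31} \approx 2.0918$
$\left(-200 + \left(2 + 4\right) \left(-6\right) 4\right) + V = \left(-200 + \left(2 + 4\right) \left(-6\right) 4\right) + \frac{29 \sqrt{5}}{31} = \left(-200 + 6 \left(-6\right) 4\right) + \frac{29 \sqrt{5}}{31} = \left(-200 - 144\right) + \frac{29 \sqrt{5}}{31} = -344 + \frac{29 \sqrt{5}}{31}$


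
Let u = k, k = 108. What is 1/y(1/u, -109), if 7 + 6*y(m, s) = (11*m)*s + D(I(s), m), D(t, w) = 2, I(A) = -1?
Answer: -648/1739 ≈ -0.37263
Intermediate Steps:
u = 108
y(m, s) = -⅚ + 11*m*s/6 (y(m, s) = -7/6 + ((11*m)*s + 2)/6 = -7/6 + (11*m*s + 2)/6 = -7/6 + (2 + 11*m*s)/6 = -7/6 + (⅓ + 11*m*s/6) = -⅚ + 11*m*s/6)
1/y(1/u, -109) = 1/(-⅚ + (11/6)*(-109)/108) = 1/(-⅚ + (11/6)*(1/108)*(-109)) = 1/(-⅚ - 1199/648) = 1/(-1739/648) = -648/1739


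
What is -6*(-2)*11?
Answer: 132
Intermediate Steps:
-6*(-2)*11 = 12*11 = 132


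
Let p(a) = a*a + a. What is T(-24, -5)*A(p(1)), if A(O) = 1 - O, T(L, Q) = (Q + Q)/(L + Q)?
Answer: -10/29 ≈ -0.34483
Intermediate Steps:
T(L, Q) = 2*Q/(L + Q) (T(L, Q) = (2*Q)/(L + Q) = 2*Q/(L + Q))
p(a) = a + a² (p(a) = a² + a = a + a²)
T(-24, -5)*A(p(1)) = (2*(-5)/(-24 - 5))*(1 - (1 + 1)) = (2*(-5)/(-29))*(1 - 2) = (2*(-5)*(-1/29))*(1 - 1*2) = 10*(1 - 2)/29 = (10/29)*(-1) = -10/29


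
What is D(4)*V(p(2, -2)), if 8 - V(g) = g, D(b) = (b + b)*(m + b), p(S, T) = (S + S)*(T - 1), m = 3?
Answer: 1120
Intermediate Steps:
p(S, T) = 2*S*(-1 + T) (p(S, T) = (2*S)*(-1 + T) = 2*S*(-1 + T))
D(b) = 2*b*(3 + b) (D(b) = (b + b)*(3 + b) = (2*b)*(3 + b) = 2*b*(3 + b))
V(g) = 8 - g
D(4)*V(p(2, -2)) = (2*4*(3 + 4))*(8 - 2*2*(-1 - 2)) = (2*4*7)*(8 - 2*2*(-3)) = 56*(8 - 1*(-12)) = 56*(8 + 12) = 56*20 = 1120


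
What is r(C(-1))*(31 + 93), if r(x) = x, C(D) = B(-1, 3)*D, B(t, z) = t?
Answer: 124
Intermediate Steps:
C(D) = -D
r(C(-1))*(31 + 93) = (-1*(-1))*(31 + 93) = 1*124 = 124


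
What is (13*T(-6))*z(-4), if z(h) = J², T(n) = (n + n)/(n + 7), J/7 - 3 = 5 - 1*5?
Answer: -68796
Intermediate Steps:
J = 21 (J = 21 + 7*(5 - 1*5) = 21 + 7*(5 - 5) = 21 + 7*0 = 21 + 0 = 21)
T(n) = 2*n/(7 + n) (T(n) = (2*n)/(7 + n) = 2*n/(7 + n))
z(h) = 441 (z(h) = 21² = 441)
(13*T(-6))*z(-4) = (13*(2*(-6)/(7 - 6)))*441 = (13*(2*(-6)/1))*441 = (13*(2*(-6)*1))*441 = (13*(-12))*441 = -156*441 = -68796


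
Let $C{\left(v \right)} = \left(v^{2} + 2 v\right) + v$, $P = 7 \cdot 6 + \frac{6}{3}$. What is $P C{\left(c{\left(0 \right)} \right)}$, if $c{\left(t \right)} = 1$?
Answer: $176$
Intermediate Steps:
$P = 44$ ($P = 42 + 6 \cdot \frac{1}{3} = 42 + 2 = 44$)
$C{\left(v \right)} = v^{2} + 3 v$
$P C{\left(c{\left(0 \right)} \right)} = 44 \cdot 1 \left(3 + 1\right) = 44 \cdot 1 \cdot 4 = 44 \cdot 4 = 176$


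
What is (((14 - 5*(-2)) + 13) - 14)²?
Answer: 529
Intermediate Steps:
(((14 - 5*(-2)) + 13) - 14)² = (((14 + 10) + 13) - 14)² = ((24 + 13) - 14)² = (37 - 14)² = 23² = 529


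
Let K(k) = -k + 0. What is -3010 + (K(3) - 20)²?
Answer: -2481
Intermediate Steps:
K(k) = -k
-3010 + (K(3) - 20)² = -3010 + (-1*3 - 20)² = -3010 + (-3 - 20)² = -3010 + (-23)² = -3010 + 529 = -2481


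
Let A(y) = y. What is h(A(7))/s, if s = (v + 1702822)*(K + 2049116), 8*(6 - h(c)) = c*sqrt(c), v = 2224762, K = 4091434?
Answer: 1/4019587655200 - 7*sqrt(7)/192940207449600 ≈ 1.5279e-13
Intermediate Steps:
h(c) = 6 - c**(3/2)/8 (h(c) = 6 - c*sqrt(c)/8 = 6 - c**(3/2)/8)
s = 24117525931200 (s = (2224762 + 1702822)*(4091434 + 2049116) = 3927584*6140550 = 24117525931200)
h(A(7))/s = (6 - 7*sqrt(7)/8)/24117525931200 = (6 - 7*sqrt(7)/8)*(1/24117525931200) = 1/4019587655200 - 7*sqrt(7)/192940207449600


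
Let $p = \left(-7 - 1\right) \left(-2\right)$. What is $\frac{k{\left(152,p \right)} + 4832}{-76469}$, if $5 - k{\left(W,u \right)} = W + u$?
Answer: $- \frac{4669}{76469} \approx -0.061057$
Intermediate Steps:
$p = 16$ ($p = \left(-8\right) \left(-2\right) = 16$)
$k{\left(W,u \right)} = 5 - W - u$ ($k{\left(W,u \right)} = 5 - \left(W + u\right) = 5 - W - u$)
$\frac{k{\left(152,p \right)} + 4832}{-76469} = \frac{\left(5 - 152 - 16\right) + 4832}{-76469} = \left(\left(5 - 152 - 16\right) + 4832\right) \left(- \frac{1}{76469}\right) = \left(-163 + 4832\right) \left(- \frac{1}{76469}\right) = 4669 \left(- \frac{1}{76469}\right) = - \frac{4669}{76469}$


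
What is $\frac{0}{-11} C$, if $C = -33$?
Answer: $0$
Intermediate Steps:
$\frac{0}{-11} C = \frac{0}{-11} \left(-33\right) = 0 \left(- \frac{1}{11}\right) \left(-33\right) = 0 \left(-33\right) = 0$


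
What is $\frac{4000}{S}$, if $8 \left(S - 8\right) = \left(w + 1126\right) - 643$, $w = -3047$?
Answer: $- \frac{64}{5} \approx -12.8$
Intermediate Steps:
$S = - \frac{625}{2}$ ($S = 8 + \frac{\left(-3047 + 1126\right) - 643}{8} = 8 + \frac{-1921 - 643}{8} = 8 + \frac{1}{8} \left(-2564\right) = 8 - \frac{641}{2} = - \frac{625}{2} \approx -312.5$)
$\frac{4000}{S} = \frac{4000}{- \frac{625}{2}} = 4000 \left(- \frac{2}{625}\right) = - \frac{64}{5}$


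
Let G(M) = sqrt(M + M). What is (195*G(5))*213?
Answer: 41535*sqrt(10) ≈ 1.3135e+5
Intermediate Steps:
G(M) = sqrt(2)*sqrt(M) (G(M) = sqrt(2*M) = sqrt(2)*sqrt(M))
(195*G(5))*213 = (195*(sqrt(2)*sqrt(5)))*213 = (195*sqrt(10))*213 = 41535*sqrt(10)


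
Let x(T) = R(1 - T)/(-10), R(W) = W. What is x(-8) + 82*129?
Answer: 105771/10 ≈ 10577.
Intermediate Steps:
x(T) = -1/10 + T/10 (x(T) = (1 - T)/(-10) = (1 - T)*(-1/10) = -1/10 + T/10)
x(-8) + 82*129 = (-1/10 + (1/10)*(-8)) + 82*129 = (-1/10 - 4/5) + 10578 = -9/10 + 10578 = 105771/10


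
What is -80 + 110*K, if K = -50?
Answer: -5580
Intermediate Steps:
-80 + 110*K = -80 + 110*(-50) = -80 - 5500 = -5580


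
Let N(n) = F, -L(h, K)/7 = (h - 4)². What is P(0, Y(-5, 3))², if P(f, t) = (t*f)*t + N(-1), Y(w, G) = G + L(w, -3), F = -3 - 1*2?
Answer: 25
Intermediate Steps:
L(h, K) = -7*(-4 + h)² (L(h, K) = -7*(h - 4)² = -7*(-4 + h)²)
F = -5 (F = -3 - 2 = -5)
Y(w, G) = G - 7*(-4 + w)²
N(n) = -5
P(f, t) = -5 + f*t² (P(f, t) = (t*f)*t - 5 = (f*t)*t - 5 = f*t² - 5 = -5 + f*t²)
P(0, Y(-5, 3))² = (-5 + 0*(3 - 7*(-4 - 5)²)²)² = (-5 + 0*(3 - 7*(-9)²)²)² = (-5 + 0*(3 - 7*81)²)² = (-5 + 0*(3 - 567)²)² = (-5 + 0*(-564)²)² = (-5 + 0*318096)² = (-5 + 0)² = (-5)² = 25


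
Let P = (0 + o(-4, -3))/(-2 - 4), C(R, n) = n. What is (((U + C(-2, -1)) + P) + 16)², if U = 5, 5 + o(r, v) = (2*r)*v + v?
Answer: 2704/9 ≈ 300.44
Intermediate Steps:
o(r, v) = -5 + v + 2*r*v (o(r, v) = -5 + ((2*r)*v + v) = -5 + (2*r*v + v) = -5 + (v + 2*r*v) = -5 + v + 2*r*v)
P = -8/3 (P = (0 + (-5 - 3 + 2*(-4)*(-3)))/(-2 - 4) = (0 + (-5 - 3 + 24))/(-6) = (0 + 16)*(-⅙) = 16*(-⅙) = -8/3 ≈ -2.6667)
(((U + C(-2, -1)) + P) + 16)² = (((5 - 1) - 8/3) + 16)² = ((4 - 8/3) + 16)² = (4/3 + 16)² = (52/3)² = 2704/9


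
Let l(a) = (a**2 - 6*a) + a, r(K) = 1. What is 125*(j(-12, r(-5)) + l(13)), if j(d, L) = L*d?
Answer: 11500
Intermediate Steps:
l(a) = a**2 - 5*a
125*(j(-12, r(-5)) + l(13)) = 125*(1*(-12) + 13*(-5 + 13)) = 125*(-12 + 13*8) = 125*(-12 + 104) = 125*92 = 11500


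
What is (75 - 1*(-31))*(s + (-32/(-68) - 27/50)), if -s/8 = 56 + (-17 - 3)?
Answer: -12977527/425 ≈ -30535.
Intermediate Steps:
s = -288 (s = -8*(56 + (-17 - 3)) = -8*(56 - 20) = -8*36 = -288)
(75 - 1*(-31))*(s + (-32/(-68) - 27/50)) = (75 - 1*(-31))*(-288 + (-32/(-68) - 27/50)) = (75 + 31)*(-288 + (-32*(-1/68) - 27*1/50)) = 106*(-288 + (8/17 - 27/50)) = 106*(-288 - 59/850) = 106*(-244859/850) = -12977527/425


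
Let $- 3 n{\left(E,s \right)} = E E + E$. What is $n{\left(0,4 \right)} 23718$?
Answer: $0$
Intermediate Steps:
$n{\left(E,s \right)} = - \frac{E}{3} - \frac{E^{2}}{3}$ ($n{\left(E,s \right)} = - \frac{E E + E}{3} = - \frac{E^{2} + E}{3} = - \frac{E + E^{2}}{3} = - \frac{E}{3} - \frac{E^{2}}{3}$)
$n{\left(0,4 \right)} 23718 = \left(- \frac{1}{3}\right) 0 \left(1 + 0\right) 23718 = \left(- \frac{1}{3}\right) 0 \cdot 1 \cdot 23718 = 0 \cdot 23718 = 0$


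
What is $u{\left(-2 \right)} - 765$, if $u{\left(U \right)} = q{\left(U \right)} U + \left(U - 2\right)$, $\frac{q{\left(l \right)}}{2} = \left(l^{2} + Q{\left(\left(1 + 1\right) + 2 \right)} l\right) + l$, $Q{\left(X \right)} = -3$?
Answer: $-801$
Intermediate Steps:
$q{\left(l \right)} = - 4 l + 2 l^{2}$ ($q{\left(l \right)} = 2 \left(\left(l^{2} - 3 l\right) + l\right) = 2 \left(l^{2} - 2 l\right) = - 4 l + 2 l^{2}$)
$u{\left(U \right)} = -2 + U + 2 U^{2} \left(-2 + U\right)$ ($u{\left(U \right)} = 2 U \left(-2 + U\right) U + \left(U - 2\right) = 2 U^{2} \left(-2 + U\right) + \left(U - 2\right) = 2 U^{2} \left(-2 + U\right) + \left(-2 + U\right) = -2 + U + 2 U^{2} \left(-2 + U\right)$)
$u{\left(-2 \right)} - 765 = \left(-2 - 2 + 2 \left(-2\right)^{2} \left(-2 - 2\right)\right) - 765 = \left(-2 - 2 + 2 \cdot 4 \left(-4\right)\right) - 765 = \left(-2 - 2 - 32\right) - 765 = -36 - 765 = -801$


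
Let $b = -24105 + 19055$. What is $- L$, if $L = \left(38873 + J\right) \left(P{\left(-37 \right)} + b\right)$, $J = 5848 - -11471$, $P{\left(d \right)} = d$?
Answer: $285848704$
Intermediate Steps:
$J = 17319$ ($J = 5848 + 11471 = 17319$)
$b = -5050$
$L = -285848704$ ($L = \left(38873 + 17319\right) \left(-37 - 5050\right) = 56192 \left(-5087\right) = -285848704$)
$- L = \left(-1\right) \left(-285848704\right) = 285848704$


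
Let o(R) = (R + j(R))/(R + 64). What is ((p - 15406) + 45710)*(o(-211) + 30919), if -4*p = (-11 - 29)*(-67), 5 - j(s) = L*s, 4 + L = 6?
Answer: 44894295006/49 ≈ 9.1621e+8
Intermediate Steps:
L = 2 (L = -4 + 6 = 2)
j(s) = 5 - 2*s
o(R) = (5 - R)/(64 + R) (o(R) = (R + (5 - 2*R))/(R + 64) = (5 - R)/(64 + R))
p = -670 (p = -(-11 - 29)*(-67)/4 = -(-10)*(-67) = -1/4*2680 = -670)
((p - 15406) + 45710)*(o(-211) + 30919) = ((-670 - 15406) + 45710)*((5 - 1*(-211))/(64 - 211) + 30919) = (-16076 + 45710)*((5 + 211)/(-147) + 30919) = 29634*(-1/147*216 + 30919) = 29634*(-72/49 + 30919) = 29634*(1514959/49) = 44894295006/49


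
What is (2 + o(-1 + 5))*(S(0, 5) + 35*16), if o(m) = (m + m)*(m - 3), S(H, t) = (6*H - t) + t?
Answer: 5600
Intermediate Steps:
S(H, t) = 6*H (S(H, t) = (-t + 6*H) + t = 6*H)
o(m) = 2*m*(-3 + m) (o(m) = (2*m)*(-3 + m) = 2*m*(-3 + m))
(2 + o(-1 + 5))*(S(0, 5) + 35*16) = (2 + 2*(-1 + 5)*(-3 + (-1 + 5)))*(6*0 + 35*16) = (2 + 2*4*(-3 + 4))*(0 + 560) = (2 + 2*4*1)*560 = (2 + 8)*560 = 10*560 = 5600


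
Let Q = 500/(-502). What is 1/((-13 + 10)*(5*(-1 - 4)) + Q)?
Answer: 251/18575 ≈ 0.013513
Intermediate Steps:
Q = -250/251 (Q = 500*(-1/502) = -250/251 ≈ -0.99602)
1/((-13 + 10)*(5*(-1 - 4)) + Q) = 1/((-13 + 10)*(5*(-1 - 4)) - 250/251) = 1/(-15*(-5) - 250/251) = 1/(-3*(-25) - 250/251) = 1/(75 - 250/251) = 1/(18575/251) = 251/18575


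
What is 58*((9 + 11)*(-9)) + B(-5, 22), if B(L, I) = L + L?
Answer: -10450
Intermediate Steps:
B(L, I) = 2*L
58*((9 + 11)*(-9)) + B(-5, 22) = 58*((9 + 11)*(-9)) + 2*(-5) = 58*(20*(-9)) - 10 = 58*(-180) - 10 = -10440 - 10 = -10450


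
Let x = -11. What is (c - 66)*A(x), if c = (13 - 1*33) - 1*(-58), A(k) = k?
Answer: 308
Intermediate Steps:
c = 38 (c = (13 - 33) + 58 = -20 + 58 = 38)
(c - 66)*A(x) = (38 - 66)*(-11) = -28*(-11) = 308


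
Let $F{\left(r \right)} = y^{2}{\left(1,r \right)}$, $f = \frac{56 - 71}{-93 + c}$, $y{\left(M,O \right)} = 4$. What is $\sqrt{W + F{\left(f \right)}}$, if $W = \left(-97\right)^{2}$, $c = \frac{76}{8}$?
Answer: $5 \sqrt{377} \approx 97.082$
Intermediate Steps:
$c = \frac{19}{2}$ ($c = 76 \cdot \frac{1}{8} = \frac{19}{2} \approx 9.5$)
$f = \frac{30}{167}$ ($f = \frac{56 - 71}{-93 + \frac{19}{2}} = - \frac{15}{- \frac{167}{2}} = \left(-15\right) \left(- \frac{2}{167}\right) = \frac{30}{167} \approx 0.17964$)
$F{\left(r \right)} = 16$ ($F{\left(r \right)} = 4^{2} = 16$)
$W = 9409$
$\sqrt{W + F{\left(f \right)}} = \sqrt{9409 + 16} = \sqrt{9425} = 5 \sqrt{377}$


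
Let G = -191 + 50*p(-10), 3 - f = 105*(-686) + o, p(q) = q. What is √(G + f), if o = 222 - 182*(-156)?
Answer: 14*√218 ≈ 206.71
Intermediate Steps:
o = 28614 (o = 222 + 28392 = 28614)
f = 43419 (f = 3 - (105*(-686) + 28614) = 3 - (-72030 + 28614) = 3 - 1*(-43416) = 3 + 43416 = 43419)
G = -691 (G = -191 + 50*(-10) = -191 - 500 = -691)
√(G + f) = √(-691 + 43419) = √42728 = 14*√218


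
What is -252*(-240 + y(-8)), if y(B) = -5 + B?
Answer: 63756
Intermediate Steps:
-252*(-240 + y(-8)) = -252*(-240 + (-5 - 8)) = -252*(-240 - 13) = -252*(-253) = 63756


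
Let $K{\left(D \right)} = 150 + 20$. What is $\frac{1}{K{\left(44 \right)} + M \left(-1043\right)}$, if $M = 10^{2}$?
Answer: $- \frac{1}{104130} \approx -9.6034 \cdot 10^{-6}$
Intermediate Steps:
$M = 100$
$K{\left(D \right)} = 170$
$\frac{1}{K{\left(44 \right)} + M \left(-1043\right)} = \frac{1}{170 + 100 \left(-1043\right)} = \frac{1}{170 - 104300} = \frac{1}{-104130} = - \frac{1}{104130}$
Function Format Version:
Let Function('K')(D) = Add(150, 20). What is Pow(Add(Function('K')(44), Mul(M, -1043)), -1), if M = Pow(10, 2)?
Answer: Rational(-1, 104130) ≈ -9.6034e-6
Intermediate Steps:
M = 100
Function('K')(D) = 170
Pow(Add(Function('K')(44), Mul(M, -1043)), -1) = Pow(Add(170, Mul(100, -1043)), -1) = Pow(Add(170, -104300), -1) = Pow(-104130, -1) = Rational(-1, 104130)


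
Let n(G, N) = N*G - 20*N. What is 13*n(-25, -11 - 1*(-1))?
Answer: 5850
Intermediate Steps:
n(G, N) = -20*N + G*N (n(G, N) = G*N - 20*N = -20*N + G*N)
13*n(-25, -11 - 1*(-1)) = 13*((-11 - 1*(-1))*(-20 - 25)) = 13*((-11 + 1)*(-45)) = 13*(-10*(-45)) = 13*450 = 5850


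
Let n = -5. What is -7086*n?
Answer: 35430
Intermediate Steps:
-7086*n = -7086*(-5) = 35430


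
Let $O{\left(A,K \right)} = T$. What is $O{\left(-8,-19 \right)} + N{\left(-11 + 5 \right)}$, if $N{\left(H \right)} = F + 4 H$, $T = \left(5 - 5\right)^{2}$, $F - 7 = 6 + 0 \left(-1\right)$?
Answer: $-11$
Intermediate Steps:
$F = 13$ ($F = 7 + \left(6 + 0 \left(-1\right)\right) = 7 + \left(6 + 0\right) = 7 + 6 = 13$)
$T = 0$ ($T = 0^{2} = 0$)
$N{\left(H \right)} = 13 + 4 H$
$O{\left(A,K \right)} = 0$
$O{\left(-8,-19 \right)} + N{\left(-11 + 5 \right)} = 0 + \left(13 + 4 \left(-11 + 5\right)\right) = 0 + \left(13 + 4 \left(-6\right)\right) = 0 + \left(13 - 24\right) = 0 - 11 = -11$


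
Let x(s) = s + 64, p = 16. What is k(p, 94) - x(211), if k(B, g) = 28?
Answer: -247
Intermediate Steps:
x(s) = 64 + s
k(p, 94) - x(211) = 28 - (64 + 211) = 28 - 1*275 = 28 - 275 = -247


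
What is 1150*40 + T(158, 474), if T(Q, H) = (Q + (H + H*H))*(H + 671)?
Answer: 258023660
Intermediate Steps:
T(Q, H) = (671 + H)*(H + Q + H**2) (T(Q, H) = (Q + (H + H**2))*(671 + H) = (H + Q + H**2)*(671 + H) = (671 + H)*(H + Q + H**2))
1150*40 + T(158, 474) = 1150*40 + (474**3 + 671*474 + 671*158 + 672*474**2 + 474*158) = 46000 + (106496424 + 318054 + 106018 + 672*224676 + 74892) = 46000 + (106496424 + 318054 + 106018 + 150982272 + 74892) = 46000 + 257977660 = 258023660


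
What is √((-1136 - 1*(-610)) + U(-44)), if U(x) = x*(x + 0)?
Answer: √1410 ≈ 37.550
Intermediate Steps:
U(x) = x² (U(x) = x*x = x²)
√((-1136 - 1*(-610)) + U(-44)) = √((-1136 - 1*(-610)) + (-44)²) = √((-1136 + 610) + 1936) = √(-526 + 1936) = √1410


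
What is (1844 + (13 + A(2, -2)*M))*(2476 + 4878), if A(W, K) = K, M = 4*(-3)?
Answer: 13832874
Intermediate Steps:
M = -12
(1844 + (13 + A(2, -2)*M))*(2476 + 4878) = (1844 + (13 - 2*(-12)))*(2476 + 4878) = (1844 + (13 + 24))*7354 = (1844 + 37)*7354 = 1881*7354 = 13832874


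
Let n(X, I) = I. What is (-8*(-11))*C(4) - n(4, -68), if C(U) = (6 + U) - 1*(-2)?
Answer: 1124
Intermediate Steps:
C(U) = 8 + U (C(U) = (6 + U) + 2 = 8 + U)
(-8*(-11))*C(4) - n(4, -68) = (-8*(-11))*(8 + 4) - 1*(-68) = 88*12 + 68 = 1056 + 68 = 1124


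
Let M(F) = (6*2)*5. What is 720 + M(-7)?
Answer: 780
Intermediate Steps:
M(F) = 60 (M(F) = 12*5 = 60)
720 + M(-7) = 720 + 60 = 780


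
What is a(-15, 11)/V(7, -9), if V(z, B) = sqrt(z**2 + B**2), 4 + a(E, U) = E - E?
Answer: -2*sqrt(130)/65 ≈ -0.35082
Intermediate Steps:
a(E, U) = -4 (a(E, U) = -4 + (E - E) = -4 + 0 = -4)
V(z, B) = sqrt(B**2 + z**2)
a(-15, 11)/V(7, -9) = -4/sqrt((-9)**2 + 7**2) = -4/sqrt(81 + 49) = -4*sqrt(130)/130 = -2*sqrt(130)/65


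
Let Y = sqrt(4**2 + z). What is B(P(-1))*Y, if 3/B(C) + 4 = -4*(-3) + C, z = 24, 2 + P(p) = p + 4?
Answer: 2*sqrt(10)/3 ≈ 2.1082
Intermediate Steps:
P(p) = 2 + p (P(p) = -2 + (p + 4) = -2 + (4 + p) = 2 + p)
Y = 2*sqrt(10) (Y = sqrt(4**2 + 24) = sqrt(16 + 24) = sqrt(40) = 2*sqrt(10) ≈ 6.3246)
B(C) = 3/(8 + C) (B(C) = 3/(-4 + (-4*(-3) + C)) = 3/(-4 + (12 + C)) = 3/(8 + C))
B(P(-1))*Y = (3/(8 + (2 - 1)))*(2*sqrt(10)) = (3/(8 + 1))*(2*sqrt(10)) = (3/9)*(2*sqrt(10)) = (3*(1/9))*(2*sqrt(10)) = (2*sqrt(10))/3 = 2*sqrt(10)/3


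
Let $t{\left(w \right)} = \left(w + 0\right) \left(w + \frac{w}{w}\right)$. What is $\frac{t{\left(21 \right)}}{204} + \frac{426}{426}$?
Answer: $\frac{111}{34} \approx 3.2647$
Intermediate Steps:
$t{\left(w \right)} = w \left(1 + w\right)$ ($t{\left(w \right)} = w \left(w + 1\right) = w \left(1 + w\right)$)
$\frac{t{\left(21 \right)}}{204} + \frac{426}{426} = \frac{21 \left(1 + 21\right)}{204} + \frac{426}{426} = 21 \cdot 22 \cdot \frac{1}{204} + 426 \cdot \frac{1}{426} = 462 \cdot \frac{1}{204} + 1 = \frac{77}{34} + 1 = \frac{111}{34}$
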